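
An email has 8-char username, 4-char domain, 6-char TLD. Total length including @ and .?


An email address has format: username@domain.tld
Username length: 8
'@' character: 1
Domain length: 4
'.' character: 1
TLD length: 6
Total = 8 + 1 + 4 + 1 + 6 = 20

20


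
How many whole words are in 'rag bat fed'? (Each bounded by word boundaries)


Word boundaries (\b) mark the start/end of each word.
Text: 'rag bat fed'
Splitting by whitespace:
  Word 1: 'rag'
  Word 2: 'bat'
  Word 3: 'fed'
Total whole words: 3

3


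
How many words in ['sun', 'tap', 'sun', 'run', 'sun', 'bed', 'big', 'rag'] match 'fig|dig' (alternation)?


Alternation 'fig|dig' matches either 'fig' or 'dig'.
Checking each word:
  'sun' -> no
  'tap' -> no
  'sun' -> no
  'run' -> no
  'sun' -> no
  'bed' -> no
  'big' -> no
  'rag' -> no
Matches: []
Count: 0

0


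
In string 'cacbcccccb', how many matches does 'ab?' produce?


Pattern 'ab?' matches 'a' optionally followed by 'b'.
String: 'cacbcccccb'
Scanning left to right for 'a' then checking next char:
  Match 1: 'a' (a not followed by b)
Total matches: 1

1


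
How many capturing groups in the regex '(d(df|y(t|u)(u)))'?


To count capturing groups, count each '(' that starts a group.
Pattern: '(d(df|y(t|u)(u)))'
Walking through the pattern:
  Position 0: '(' -> group #1
  Position 2: '(' -> group #2
  Position 7: '(' -> group #3
  Position 12: '(' -> group #4
Total capturing groups: 4

4


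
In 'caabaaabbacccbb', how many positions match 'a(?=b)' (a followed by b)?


Lookahead 'a(?=b)' matches 'a' only when followed by 'b'.
String: 'caabaaabbacccbb'
Checking each position where char is 'a':
  pos 1: 'a' -> no (next='a')
  pos 2: 'a' -> MATCH (next='b')
  pos 4: 'a' -> no (next='a')
  pos 5: 'a' -> no (next='a')
  pos 6: 'a' -> MATCH (next='b')
  pos 9: 'a' -> no (next='c')
Matching positions: [2, 6]
Count: 2

2


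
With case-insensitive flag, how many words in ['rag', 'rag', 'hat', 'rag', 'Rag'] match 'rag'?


Case-insensitive matching: compare each word's lowercase form to 'rag'.
  'rag' -> lower='rag' -> MATCH
  'rag' -> lower='rag' -> MATCH
  'hat' -> lower='hat' -> no
  'rag' -> lower='rag' -> MATCH
  'Rag' -> lower='rag' -> MATCH
Matches: ['rag', 'rag', 'rag', 'Rag']
Count: 4

4


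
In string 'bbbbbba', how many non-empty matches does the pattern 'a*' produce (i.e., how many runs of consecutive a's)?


Pattern 'a*' matches zero or more a's. We want non-empty runs of consecutive a's.
String: 'bbbbbba'
Walking through the string to find runs of a's:
  Run 1: positions 6-6 -> 'a'
Non-empty runs found: ['a']
Count: 1

1


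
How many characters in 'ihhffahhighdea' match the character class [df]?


Character class [df] matches any of: {d, f}
Scanning string 'ihhffahhighdea' character by character:
  pos 0: 'i' -> no
  pos 1: 'h' -> no
  pos 2: 'h' -> no
  pos 3: 'f' -> MATCH
  pos 4: 'f' -> MATCH
  pos 5: 'a' -> no
  pos 6: 'h' -> no
  pos 7: 'h' -> no
  pos 8: 'i' -> no
  pos 9: 'g' -> no
  pos 10: 'h' -> no
  pos 11: 'd' -> MATCH
  pos 12: 'e' -> no
  pos 13: 'a' -> no
Total matches: 3

3


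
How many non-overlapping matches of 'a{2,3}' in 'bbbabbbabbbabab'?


Pattern 'a{2,3}' matches between 2 and 3 consecutive a's (greedy).
String: 'bbbabbbabbbabab'
Finding runs of a's and applying greedy matching:
  Run at pos 3: 'a' (length 1)
  Run at pos 7: 'a' (length 1)
  Run at pos 11: 'a' (length 1)
  Run at pos 13: 'a' (length 1)
Matches: []
Count: 0

0


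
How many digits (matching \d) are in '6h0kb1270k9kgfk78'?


\d matches any digit 0-9.
Scanning '6h0kb1270k9kgfk78':
  pos 0: '6' -> DIGIT
  pos 2: '0' -> DIGIT
  pos 5: '1' -> DIGIT
  pos 6: '2' -> DIGIT
  pos 7: '7' -> DIGIT
  pos 8: '0' -> DIGIT
  pos 10: '9' -> DIGIT
  pos 15: '7' -> DIGIT
  pos 16: '8' -> DIGIT
Digits found: ['6', '0', '1', '2', '7', '0', '9', '7', '8']
Total: 9

9


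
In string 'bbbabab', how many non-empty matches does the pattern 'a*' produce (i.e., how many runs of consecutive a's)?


Pattern 'a*' matches zero or more a's. We want non-empty runs of consecutive a's.
String: 'bbbabab'
Walking through the string to find runs of a's:
  Run 1: positions 3-3 -> 'a'
  Run 2: positions 5-5 -> 'a'
Non-empty runs found: ['a', 'a']
Count: 2

2


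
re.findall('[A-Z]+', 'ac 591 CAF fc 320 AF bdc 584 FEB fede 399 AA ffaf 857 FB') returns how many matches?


Pattern '[A-Z]+' finds one or more uppercase letters.
Text: 'ac 591 CAF fc 320 AF bdc 584 FEB fede 399 AA ffaf 857 FB'
Scanning for matches:
  Match 1: 'CAF'
  Match 2: 'AF'
  Match 3: 'FEB'
  Match 4: 'AA'
  Match 5: 'FB'
Total matches: 5

5


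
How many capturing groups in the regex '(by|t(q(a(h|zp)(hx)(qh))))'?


To count capturing groups, count each '(' that starts a group.
Pattern: '(by|t(q(a(h|zp)(hx)(qh))))'
Walking through the pattern:
  Position 0: '(' -> group #1
  Position 5: '(' -> group #2
  Position 7: '(' -> group #3
  Position 9: '(' -> group #4
  Position 15: '(' -> group #5
  Position 19: '(' -> group #6
Total capturing groups: 6

6


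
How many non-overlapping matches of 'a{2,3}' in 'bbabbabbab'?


Pattern 'a{2,3}' matches between 2 and 3 consecutive a's (greedy).
String: 'bbabbabbab'
Finding runs of a's and applying greedy matching:
  Run at pos 2: 'a' (length 1)
  Run at pos 5: 'a' (length 1)
  Run at pos 8: 'a' (length 1)
Matches: []
Count: 0

0


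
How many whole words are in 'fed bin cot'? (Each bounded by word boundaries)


Word boundaries (\b) mark the start/end of each word.
Text: 'fed bin cot'
Splitting by whitespace:
  Word 1: 'fed'
  Word 2: 'bin'
  Word 3: 'cot'
Total whole words: 3

3


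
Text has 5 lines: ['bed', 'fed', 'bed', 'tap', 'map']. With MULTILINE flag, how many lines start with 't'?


With MULTILINE flag, ^ matches the start of each line.
Lines: ['bed', 'fed', 'bed', 'tap', 'map']
Checking which lines start with 't':
  Line 1: 'bed' -> no
  Line 2: 'fed' -> no
  Line 3: 'bed' -> no
  Line 4: 'tap' -> MATCH
  Line 5: 'map' -> no
Matching lines: ['tap']
Count: 1

1


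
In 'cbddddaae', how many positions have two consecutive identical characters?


Looking for consecutive identical characters in 'cbddddaae':
  pos 0-1: 'c' vs 'b' -> different
  pos 1-2: 'b' vs 'd' -> different
  pos 2-3: 'd' vs 'd' -> MATCH ('dd')
  pos 3-4: 'd' vs 'd' -> MATCH ('dd')
  pos 4-5: 'd' vs 'd' -> MATCH ('dd')
  pos 5-6: 'd' vs 'a' -> different
  pos 6-7: 'a' vs 'a' -> MATCH ('aa')
  pos 7-8: 'a' vs 'e' -> different
Consecutive identical pairs: ['dd', 'dd', 'dd', 'aa']
Count: 4

4


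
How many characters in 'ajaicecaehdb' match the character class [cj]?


Character class [cj] matches any of: {c, j}
Scanning string 'ajaicecaehdb' character by character:
  pos 0: 'a' -> no
  pos 1: 'j' -> MATCH
  pos 2: 'a' -> no
  pos 3: 'i' -> no
  pos 4: 'c' -> MATCH
  pos 5: 'e' -> no
  pos 6: 'c' -> MATCH
  pos 7: 'a' -> no
  pos 8: 'e' -> no
  pos 9: 'h' -> no
  pos 10: 'd' -> no
  pos 11: 'b' -> no
Total matches: 3

3


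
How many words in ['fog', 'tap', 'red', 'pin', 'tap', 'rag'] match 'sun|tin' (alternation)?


Alternation 'sun|tin' matches either 'sun' or 'tin'.
Checking each word:
  'fog' -> no
  'tap' -> no
  'red' -> no
  'pin' -> no
  'tap' -> no
  'rag' -> no
Matches: []
Count: 0

0


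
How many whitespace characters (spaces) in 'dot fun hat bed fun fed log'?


\s matches whitespace characters (spaces, tabs, etc.).
Text: 'dot fun hat bed fun fed log'
This text has 7 words separated by spaces.
Number of spaces = number of words - 1 = 7 - 1 = 6

6


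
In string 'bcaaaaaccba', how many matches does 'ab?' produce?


Pattern 'ab?' matches 'a' optionally followed by 'b'.
String: 'bcaaaaaccba'
Scanning left to right for 'a' then checking next char:
  Match 1: 'a' (a not followed by b)
  Match 2: 'a' (a not followed by b)
  Match 3: 'a' (a not followed by b)
  Match 4: 'a' (a not followed by b)
  Match 5: 'a' (a not followed by b)
  Match 6: 'a' (a not followed by b)
Total matches: 6

6


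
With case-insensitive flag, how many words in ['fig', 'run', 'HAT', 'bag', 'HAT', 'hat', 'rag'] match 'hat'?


Case-insensitive matching: compare each word's lowercase form to 'hat'.
  'fig' -> lower='fig' -> no
  'run' -> lower='run' -> no
  'HAT' -> lower='hat' -> MATCH
  'bag' -> lower='bag' -> no
  'HAT' -> lower='hat' -> MATCH
  'hat' -> lower='hat' -> MATCH
  'rag' -> lower='rag' -> no
Matches: ['HAT', 'HAT', 'hat']
Count: 3

3


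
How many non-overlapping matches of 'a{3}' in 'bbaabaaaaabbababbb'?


Pattern 'a{3}' matches exactly 3 consecutive a's (greedy, non-overlapping).
String: 'bbaabaaaaabbababbb'
Scanning for runs of a's:
  Run at pos 2: 'aa' (length 2) -> 0 match(es)
  Run at pos 5: 'aaaaa' (length 5) -> 1 match(es)
  Run at pos 12: 'a' (length 1) -> 0 match(es)
  Run at pos 14: 'a' (length 1) -> 0 match(es)
Matches found: ['aaa']
Total: 1

1


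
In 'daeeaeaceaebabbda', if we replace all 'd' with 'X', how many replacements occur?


re.sub('d', 'X', text) replaces every occurrence of 'd' with 'X'.
Text: 'daeeaeaceaebabbda'
Scanning for 'd':
  pos 0: 'd' -> replacement #1
  pos 15: 'd' -> replacement #2
Total replacements: 2

2


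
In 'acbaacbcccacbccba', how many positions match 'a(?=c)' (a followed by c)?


Lookahead 'a(?=c)' matches 'a' only when followed by 'c'.
String: 'acbaacbcccacbccba'
Checking each position where char is 'a':
  pos 0: 'a' -> MATCH (next='c')
  pos 3: 'a' -> no (next='a')
  pos 4: 'a' -> MATCH (next='c')
  pos 10: 'a' -> MATCH (next='c')
Matching positions: [0, 4, 10]
Count: 3

3


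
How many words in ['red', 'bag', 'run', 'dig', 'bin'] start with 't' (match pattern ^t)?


Pattern ^t anchors to start of word. Check which words begin with 't':
  'red' -> no
  'bag' -> no
  'run' -> no
  'dig' -> no
  'bin' -> no
Matching words: []
Count: 0

0


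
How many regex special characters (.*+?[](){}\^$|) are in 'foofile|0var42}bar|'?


Regex special characters are: . * + ? [ ] ( ) { } \ ^ $ |
Scanning 'foofile|0var42}bar|':
  pos 7: '|' -> SPECIAL
  pos 14: '}' -> SPECIAL
  pos 18: '|' -> SPECIAL
Special chars found: ['|', '}', '|']
Total: 3

3


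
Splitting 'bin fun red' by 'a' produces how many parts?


Splitting by 'a' breaks the string at each occurrence of the separator.
Text: 'bin fun red'
Parts after split:
  Part 1: 'bin fun red'
Total parts: 1

1


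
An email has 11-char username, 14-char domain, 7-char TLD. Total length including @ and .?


An email address has format: username@domain.tld
Username length: 11
'@' character: 1
Domain length: 14
'.' character: 1
TLD length: 7
Total = 11 + 1 + 14 + 1 + 7 = 34

34


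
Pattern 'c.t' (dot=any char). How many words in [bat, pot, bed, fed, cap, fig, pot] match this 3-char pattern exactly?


Pattern 'c.t' means: starts with 'c', any single char, ends with 't'.
Checking each word (must be exactly 3 chars):
  'bat' (len=3): no
  'pot' (len=3): no
  'bed' (len=3): no
  'fed' (len=3): no
  'cap' (len=3): no
  'fig' (len=3): no
  'pot' (len=3): no
Matching words: []
Total: 0

0


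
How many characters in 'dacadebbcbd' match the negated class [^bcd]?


Negated class [^bcd] matches any char NOT in {b, c, d}
Scanning 'dacadebbcbd':
  pos 0: 'd' -> no (excluded)
  pos 1: 'a' -> MATCH
  pos 2: 'c' -> no (excluded)
  pos 3: 'a' -> MATCH
  pos 4: 'd' -> no (excluded)
  pos 5: 'e' -> MATCH
  pos 6: 'b' -> no (excluded)
  pos 7: 'b' -> no (excluded)
  pos 8: 'c' -> no (excluded)
  pos 9: 'b' -> no (excluded)
  pos 10: 'd' -> no (excluded)
Total matches: 3

3


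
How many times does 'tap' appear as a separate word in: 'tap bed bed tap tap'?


Scanning each word for exact match 'tap':
  Word 1: 'tap' -> MATCH
  Word 2: 'bed' -> no
  Word 3: 'bed' -> no
  Word 4: 'tap' -> MATCH
  Word 5: 'tap' -> MATCH
Total matches: 3

3


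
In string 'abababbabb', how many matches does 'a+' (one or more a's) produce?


Pattern 'a+' matches one or more consecutive a's.
String: 'abababbabb'
Scanning for runs of a:
  Match 1: 'a' (length 1)
  Match 2: 'a' (length 1)
  Match 3: 'a' (length 1)
  Match 4: 'a' (length 1)
Total matches: 4

4


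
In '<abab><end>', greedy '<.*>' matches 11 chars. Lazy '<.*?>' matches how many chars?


Greedy '<.*>' tries to match as MUCH as possible.
Lazy '<.*?>' tries to match as LITTLE as possible.

String: '<abab><end>'
Greedy '<.*>' starts at first '<' and extends to the LAST '>': '<abab><end>' (11 chars)
Lazy '<.*?>' starts at first '<' and stops at the FIRST '>': '<abab>' (6 chars)

6


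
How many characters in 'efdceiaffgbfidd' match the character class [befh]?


Character class [befh] matches any of: {b, e, f, h}
Scanning string 'efdceiaffgbfidd' character by character:
  pos 0: 'e' -> MATCH
  pos 1: 'f' -> MATCH
  pos 2: 'd' -> no
  pos 3: 'c' -> no
  pos 4: 'e' -> MATCH
  pos 5: 'i' -> no
  pos 6: 'a' -> no
  pos 7: 'f' -> MATCH
  pos 8: 'f' -> MATCH
  pos 9: 'g' -> no
  pos 10: 'b' -> MATCH
  pos 11: 'f' -> MATCH
  pos 12: 'i' -> no
  pos 13: 'd' -> no
  pos 14: 'd' -> no
Total matches: 7

7


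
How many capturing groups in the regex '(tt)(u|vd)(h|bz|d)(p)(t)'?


To count capturing groups, count each '(' that starts a group.
Pattern: '(tt)(u|vd)(h|bz|d)(p)(t)'
Walking through the pattern:
  Position 0: '(' -> group #1
  Position 4: '(' -> group #2
  Position 10: '(' -> group #3
  Position 18: '(' -> group #4
  Position 21: '(' -> group #5
Total capturing groups: 5

5


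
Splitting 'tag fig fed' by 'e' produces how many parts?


Splitting by 'e' breaks the string at each occurrence of the separator.
Text: 'tag fig fed'
Parts after split:
  Part 1: 'tag fig f'
  Part 2: 'd'
Total parts: 2

2


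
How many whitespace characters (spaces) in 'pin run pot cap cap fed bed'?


\s matches whitespace characters (spaces, tabs, etc.).
Text: 'pin run pot cap cap fed bed'
This text has 7 words separated by spaces.
Number of spaces = number of words - 1 = 7 - 1 = 6

6


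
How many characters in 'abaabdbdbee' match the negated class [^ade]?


Negated class [^ade] matches any char NOT in {a, d, e}
Scanning 'abaabdbdbee':
  pos 0: 'a' -> no (excluded)
  pos 1: 'b' -> MATCH
  pos 2: 'a' -> no (excluded)
  pos 3: 'a' -> no (excluded)
  pos 4: 'b' -> MATCH
  pos 5: 'd' -> no (excluded)
  pos 6: 'b' -> MATCH
  pos 7: 'd' -> no (excluded)
  pos 8: 'b' -> MATCH
  pos 9: 'e' -> no (excluded)
  pos 10: 'e' -> no (excluded)
Total matches: 4

4


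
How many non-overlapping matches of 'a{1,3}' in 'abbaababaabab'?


Pattern 'a{1,3}' matches between 1 and 3 consecutive a's (greedy).
String: 'abbaababaabab'
Finding runs of a's and applying greedy matching:
  Run at pos 0: 'a' (length 1)
  Run at pos 3: 'aa' (length 2)
  Run at pos 6: 'a' (length 1)
  Run at pos 8: 'aa' (length 2)
  Run at pos 11: 'a' (length 1)
Matches: ['a', 'aa', 'a', 'aa', 'a']
Count: 5

5


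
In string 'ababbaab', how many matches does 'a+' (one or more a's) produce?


Pattern 'a+' matches one or more consecutive a's.
String: 'ababbaab'
Scanning for runs of a:
  Match 1: 'a' (length 1)
  Match 2: 'a' (length 1)
  Match 3: 'aa' (length 2)
Total matches: 3

3


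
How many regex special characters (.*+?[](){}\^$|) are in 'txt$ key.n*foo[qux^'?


Regex special characters are: . * + ? [ ] ( ) { } \ ^ $ |
Scanning 'txt$ key.n*foo[qux^':
  pos 3: '$' -> SPECIAL
  pos 8: '.' -> SPECIAL
  pos 10: '*' -> SPECIAL
  pos 14: '[' -> SPECIAL
  pos 18: '^' -> SPECIAL
Special chars found: ['$', '.', '*', '[', '^']
Total: 5

5


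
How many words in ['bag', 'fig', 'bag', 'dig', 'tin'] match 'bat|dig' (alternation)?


Alternation 'bat|dig' matches either 'bat' or 'dig'.
Checking each word:
  'bag' -> no
  'fig' -> no
  'bag' -> no
  'dig' -> MATCH
  'tin' -> no
Matches: ['dig']
Count: 1

1


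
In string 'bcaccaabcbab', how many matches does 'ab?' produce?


Pattern 'ab?' matches 'a' optionally followed by 'b'.
String: 'bcaccaabcbab'
Scanning left to right for 'a' then checking next char:
  Match 1: 'a' (a not followed by b)
  Match 2: 'a' (a not followed by b)
  Match 3: 'ab' (a followed by b)
  Match 4: 'ab' (a followed by b)
Total matches: 4

4


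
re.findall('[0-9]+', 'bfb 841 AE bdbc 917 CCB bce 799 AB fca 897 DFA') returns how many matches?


Pattern '[0-9]+' finds one or more digits.
Text: 'bfb 841 AE bdbc 917 CCB bce 799 AB fca 897 DFA'
Scanning for matches:
  Match 1: '841'
  Match 2: '917'
  Match 3: '799'
  Match 4: '897'
Total matches: 4

4


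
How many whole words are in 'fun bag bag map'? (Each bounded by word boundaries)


Word boundaries (\b) mark the start/end of each word.
Text: 'fun bag bag map'
Splitting by whitespace:
  Word 1: 'fun'
  Word 2: 'bag'
  Word 3: 'bag'
  Word 4: 'map'
Total whole words: 4

4


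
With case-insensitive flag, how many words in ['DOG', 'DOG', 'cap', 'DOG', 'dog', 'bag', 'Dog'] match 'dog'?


Case-insensitive matching: compare each word's lowercase form to 'dog'.
  'DOG' -> lower='dog' -> MATCH
  'DOG' -> lower='dog' -> MATCH
  'cap' -> lower='cap' -> no
  'DOG' -> lower='dog' -> MATCH
  'dog' -> lower='dog' -> MATCH
  'bag' -> lower='bag' -> no
  'Dog' -> lower='dog' -> MATCH
Matches: ['DOG', 'DOG', 'DOG', 'dog', 'Dog']
Count: 5

5


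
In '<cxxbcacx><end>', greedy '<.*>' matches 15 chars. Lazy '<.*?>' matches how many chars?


Greedy '<.*>' tries to match as MUCH as possible.
Lazy '<.*?>' tries to match as LITTLE as possible.

String: '<cxxbcacx><end>'
Greedy '<.*>' starts at first '<' and extends to the LAST '>': '<cxxbcacx><end>' (15 chars)
Lazy '<.*?>' starts at first '<' and stops at the FIRST '>': '<cxxbcacx>' (10 chars)

10


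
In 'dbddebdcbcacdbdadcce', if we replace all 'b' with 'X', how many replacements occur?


re.sub('b', 'X', text) replaces every occurrence of 'b' with 'X'.
Text: 'dbddebdcbcacdbdadcce'
Scanning for 'b':
  pos 1: 'b' -> replacement #1
  pos 5: 'b' -> replacement #2
  pos 8: 'b' -> replacement #3
  pos 13: 'b' -> replacement #4
Total replacements: 4

4


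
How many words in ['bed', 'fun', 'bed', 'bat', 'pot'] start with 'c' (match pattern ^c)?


Pattern ^c anchors to start of word. Check which words begin with 'c':
  'bed' -> no
  'fun' -> no
  'bed' -> no
  'bat' -> no
  'pot' -> no
Matching words: []
Count: 0

0


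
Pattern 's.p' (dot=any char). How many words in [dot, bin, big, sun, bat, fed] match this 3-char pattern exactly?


Pattern 's.p' means: starts with 's', any single char, ends with 'p'.
Checking each word (must be exactly 3 chars):
  'dot' (len=3): no
  'bin' (len=3): no
  'big' (len=3): no
  'sun' (len=3): no
  'bat' (len=3): no
  'fed' (len=3): no
Matching words: []
Total: 0

0


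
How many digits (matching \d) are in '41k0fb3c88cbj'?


\d matches any digit 0-9.
Scanning '41k0fb3c88cbj':
  pos 0: '4' -> DIGIT
  pos 1: '1' -> DIGIT
  pos 3: '0' -> DIGIT
  pos 6: '3' -> DIGIT
  pos 8: '8' -> DIGIT
  pos 9: '8' -> DIGIT
Digits found: ['4', '1', '0', '3', '8', '8']
Total: 6

6


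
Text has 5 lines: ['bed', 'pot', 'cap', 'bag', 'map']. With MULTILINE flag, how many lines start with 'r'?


With MULTILINE flag, ^ matches the start of each line.
Lines: ['bed', 'pot', 'cap', 'bag', 'map']
Checking which lines start with 'r':
  Line 1: 'bed' -> no
  Line 2: 'pot' -> no
  Line 3: 'cap' -> no
  Line 4: 'bag' -> no
  Line 5: 'map' -> no
Matching lines: []
Count: 0

0


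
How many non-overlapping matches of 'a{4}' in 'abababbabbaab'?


Pattern 'a{4}' matches exactly 4 consecutive a's (greedy, non-overlapping).
String: 'abababbabbaab'
Scanning for runs of a's:
  Run at pos 0: 'a' (length 1) -> 0 match(es)
  Run at pos 2: 'a' (length 1) -> 0 match(es)
  Run at pos 4: 'a' (length 1) -> 0 match(es)
  Run at pos 7: 'a' (length 1) -> 0 match(es)
  Run at pos 10: 'aa' (length 2) -> 0 match(es)
Matches found: []
Total: 0

0


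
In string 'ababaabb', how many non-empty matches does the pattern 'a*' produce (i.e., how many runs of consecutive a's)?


Pattern 'a*' matches zero or more a's. We want non-empty runs of consecutive a's.
String: 'ababaabb'
Walking through the string to find runs of a's:
  Run 1: positions 0-0 -> 'a'
  Run 2: positions 2-2 -> 'a'
  Run 3: positions 4-5 -> 'aa'
Non-empty runs found: ['a', 'a', 'aa']
Count: 3

3


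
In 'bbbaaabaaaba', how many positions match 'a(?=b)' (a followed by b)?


Lookahead 'a(?=b)' matches 'a' only when followed by 'b'.
String: 'bbbaaabaaaba'
Checking each position where char is 'a':
  pos 3: 'a' -> no (next='a')
  pos 4: 'a' -> no (next='a')
  pos 5: 'a' -> MATCH (next='b')
  pos 7: 'a' -> no (next='a')
  pos 8: 'a' -> no (next='a')
  pos 9: 'a' -> MATCH (next='b')
Matching positions: [5, 9]
Count: 2

2


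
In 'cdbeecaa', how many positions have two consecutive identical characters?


Looking for consecutive identical characters in 'cdbeecaa':
  pos 0-1: 'c' vs 'd' -> different
  pos 1-2: 'd' vs 'b' -> different
  pos 2-3: 'b' vs 'e' -> different
  pos 3-4: 'e' vs 'e' -> MATCH ('ee')
  pos 4-5: 'e' vs 'c' -> different
  pos 5-6: 'c' vs 'a' -> different
  pos 6-7: 'a' vs 'a' -> MATCH ('aa')
Consecutive identical pairs: ['ee', 'aa']
Count: 2

2


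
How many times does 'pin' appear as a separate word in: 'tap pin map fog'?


Scanning each word for exact match 'pin':
  Word 1: 'tap' -> no
  Word 2: 'pin' -> MATCH
  Word 3: 'map' -> no
  Word 4: 'fog' -> no
Total matches: 1

1


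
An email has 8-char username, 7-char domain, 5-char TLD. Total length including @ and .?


An email address has format: username@domain.tld
Username length: 8
'@' character: 1
Domain length: 7
'.' character: 1
TLD length: 5
Total = 8 + 1 + 7 + 1 + 5 = 22

22


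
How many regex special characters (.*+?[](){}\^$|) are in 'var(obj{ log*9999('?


Regex special characters are: . * + ? [ ] ( ) { } \ ^ $ |
Scanning 'var(obj{ log*9999(':
  pos 3: '(' -> SPECIAL
  pos 7: '{' -> SPECIAL
  pos 12: '*' -> SPECIAL
  pos 17: '(' -> SPECIAL
Special chars found: ['(', '{', '*', '(']
Total: 4

4


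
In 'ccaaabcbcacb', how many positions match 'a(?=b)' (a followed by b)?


Lookahead 'a(?=b)' matches 'a' only when followed by 'b'.
String: 'ccaaabcbcacb'
Checking each position where char is 'a':
  pos 2: 'a' -> no (next='a')
  pos 3: 'a' -> no (next='a')
  pos 4: 'a' -> MATCH (next='b')
  pos 9: 'a' -> no (next='c')
Matching positions: [4]
Count: 1

1


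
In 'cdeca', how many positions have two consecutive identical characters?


Looking for consecutive identical characters in 'cdeca':
  pos 0-1: 'c' vs 'd' -> different
  pos 1-2: 'd' vs 'e' -> different
  pos 2-3: 'e' vs 'c' -> different
  pos 3-4: 'c' vs 'a' -> different
Consecutive identical pairs: []
Count: 0

0


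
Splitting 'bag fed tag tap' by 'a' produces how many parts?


Splitting by 'a' breaks the string at each occurrence of the separator.
Text: 'bag fed tag tap'
Parts after split:
  Part 1: 'b'
  Part 2: 'g fed t'
  Part 3: 'g t'
  Part 4: 'p'
Total parts: 4

4


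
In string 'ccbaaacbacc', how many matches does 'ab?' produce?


Pattern 'ab?' matches 'a' optionally followed by 'b'.
String: 'ccbaaacbacc'
Scanning left to right for 'a' then checking next char:
  Match 1: 'a' (a not followed by b)
  Match 2: 'a' (a not followed by b)
  Match 3: 'a' (a not followed by b)
  Match 4: 'a' (a not followed by b)
Total matches: 4

4


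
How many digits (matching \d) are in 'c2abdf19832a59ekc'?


\d matches any digit 0-9.
Scanning 'c2abdf19832a59ekc':
  pos 1: '2' -> DIGIT
  pos 6: '1' -> DIGIT
  pos 7: '9' -> DIGIT
  pos 8: '8' -> DIGIT
  pos 9: '3' -> DIGIT
  pos 10: '2' -> DIGIT
  pos 12: '5' -> DIGIT
  pos 13: '9' -> DIGIT
Digits found: ['2', '1', '9', '8', '3', '2', '5', '9']
Total: 8

8


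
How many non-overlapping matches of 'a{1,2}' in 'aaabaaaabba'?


Pattern 'a{1,2}' matches between 1 and 2 consecutive a's (greedy).
String: 'aaabaaaabba'
Finding runs of a's and applying greedy matching:
  Run at pos 0: 'aaa' (length 3)
  Run at pos 4: 'aaaa' (length 4)
  Run at pos 10: 'a' (length 1)
Matches: ['aa', 'a', 'aa', 'aa', 'a']
Count: 5

5


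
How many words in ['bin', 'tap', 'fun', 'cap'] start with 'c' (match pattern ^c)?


Pattern ^c anchors to start of word. Check which words begin with 'c':
  'bin' -> no
  'tap' -> no
  'fun' -> no
  'cap' -> MATCH (starts with 'c')
Matching words: ['cap']
Count: 1

1


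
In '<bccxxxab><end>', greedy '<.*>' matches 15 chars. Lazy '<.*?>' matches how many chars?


Greedy '<.*>' tries to match as MUCH as possible.
Lazy '<.*?>' tries to match as LITTLE as possible.

String: '<bccxxxab><end>'
Greedy '<.*>' starts at first '<' and extends to the LAST '>': '<bccxxxab><end>' (15 chars)
Lazy '<.*?>' starts at first '<' and stops at the FIRST '>': '<bccxxxab>' (10 chars)

10


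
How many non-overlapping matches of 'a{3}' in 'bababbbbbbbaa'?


Pattern 'a{3}' matches exactly 3 consecutive a's (greedy, non-overlapping).
String: 'bababbbbbbbaa'
Scanning for runs of a's:
  Run at pos 1: 'a' (length 1) -> 0 match(es)
  Run at pos 3: 'a' (length 1) -> 0 match(es)
  Run at pos 11: 'aa' (length 2) -> 0 match(es)
Matches found: []
Total: 0

0


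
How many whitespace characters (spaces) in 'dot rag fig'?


\s matches whitespace characters (spaces, tabs, etc.).
Text: 'dot rag fig'
This text has 3 words separated by spaces.
Number of spaces = number of words - 1 = 3 - 1 = 2

2


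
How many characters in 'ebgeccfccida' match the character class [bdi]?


Character class [bdi] matches any of: {b, d, i}
Scanning string 'ebgeccfccida' character by character:
  pos 0: 'e' -> no
  pos 1: 'b' -> MATCH
  pos 2: 'g' -> no
  pos 3: 'e' -> no
  pos 4: 'c' -> no
  pos 5: 'c' -> no
  pos 6: 'f' -> no
  pos 7: 'c' -> no
  pos 8: 'c' -> no
  pos 9: 'i' -> MATCH
  pos 10: 'd' -> MATCH
  pos 11: 'a' -> no
Total matches: 3

3


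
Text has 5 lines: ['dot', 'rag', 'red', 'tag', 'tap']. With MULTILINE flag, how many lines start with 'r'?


With MULTILINE flag, ^ matches the start of each line.
Lines: ['dot', 'rag', 'red', 'tag', 'tap']
Checking which lines start with 'r':
  Line 1: 'dot' -> no
  Line 2: 'rag' -> MATCH
  Line 3: 'red' -> MATCH
  Line 4: 'tag' -> no
  Line 5: 'tap' -> no
Matching lines: ['rag', 'red']
Count: 2

2


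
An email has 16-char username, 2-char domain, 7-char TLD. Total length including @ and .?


An email address has format: username@domain.tld
Username length: 16
'@' character: 1
Domain length: 2
'.' character: 1
TLD length: 7
Total = 16 + 1 + 2 + 1 + 7 = 27

27


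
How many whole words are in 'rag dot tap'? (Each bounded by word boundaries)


Word boundaries (\b) mark the start/end of each word.
Text: 'rag dot tap'
Splitting by whitespace:
  Word 1: 'rag'
  Word 2: 'dot'
  Word 3: 'tap'
Total whole words: 3

3


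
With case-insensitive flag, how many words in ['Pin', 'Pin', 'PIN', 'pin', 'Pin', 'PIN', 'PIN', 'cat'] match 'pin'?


Case-insensitive matching: compare each word's lowercase form to 'pin'.
  'Pin' -> lower='pin' -> MATCH
  'Pin' -> lower='pin' -> MATCH
  'PIN' -> lower='pin' -> MATCH
  'pin' -> lower='pin' -> MATCH
  'Pin' -> lower='pin' -> MATCH
  'PIN' -> lower='pin' -> MATCH
  'PIN' -> lower='pin' -> MATCH
  'cat' -> lower='cat' -> no
Matches: ['Pin', 'Pin', 'PIN', 'pin', 'Pin', 'PIN', 'PIN']
Count: 7

7


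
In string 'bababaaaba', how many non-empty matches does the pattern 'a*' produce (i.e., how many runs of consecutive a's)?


Pattern 'a*' matches zero or more a's. We want non-empty runs of consecutive a's.
String: 'bababaaaba'
Walking through the string to find runs of a's:
  Run 1: positions 1-1 -> 'a'
  Run 2: positions 3-3 -> 'a'
  Run 3: positions 5-7 -> 'aaa'
  Run 4: positions 9-9 -> 'a'
Non-empty runs found: ['a', 'a', 'aaa', 'a']
Count: 4

4


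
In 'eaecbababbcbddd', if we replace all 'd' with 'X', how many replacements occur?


re.sub('d', 'X', text) replaces every occurrence of 'd' with 'X'.
Text: 'eaecbababbcbddd'
Scanning for 'd':
  pos 12: 'd' -> replacement #1
  pos 13: 'd' -> replacement #2
  pos 14: 'd' -> replacement #3
Total replacements: 3

3


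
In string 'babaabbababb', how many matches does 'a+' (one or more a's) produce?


Pattern 'a+' matches one or more consecutive a's.
String: 'babaabbababb'
Scanning for runs of a:
  Match 1: 'a' (length 1)
  Match 2: 'aa' (length 2)
  Match 3: 'a' (length 1)
  Match 4: 'a' (length 1)
Total matches: 4

4


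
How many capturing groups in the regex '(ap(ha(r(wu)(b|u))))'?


To count capturing groups, count each '(' that starts a group.
Pattern: '(ap(ha(r(wu)(b|u))))'
Walking through the pattern:
  Position 0: '(' -> group #1
  Position 3: '(' -> group #2
  Position 6: '(' -> group #3
  Position 8: '(' -> group #4
  Position 12: '(' -> group #5
Total capturing groups: 5

5


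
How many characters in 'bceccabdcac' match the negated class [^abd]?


Negated class [^abd] matches any char NOT in {a, b, d}
Scanning 'bceccabdcac':
  pos 0: 'b' -> no (excluded)
  pos 1: 'c' -> MATCH
  pos 2: 'e' -> MATCH
  pos 3: 'c' -> MATCH
  pos 4: 'c' -> MATCH
  pos 5: 'a' -> no (excluded)
  pos 6: 'b' -> no (excluded)
  pos 7: 'd' -> no (excluded)
  pos 8: 'c' -> MATCH
  pos 9: 'a' -> no (excluded)
  pos 10: 'c' -> MATCH
Total matches: 6

6


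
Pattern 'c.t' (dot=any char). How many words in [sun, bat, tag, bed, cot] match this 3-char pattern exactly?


Pattern 'c.t' means: starts with 'c', any single char, ends with 't'.
Checking each word (must be exactly 3 chars):
  'sun' (len=3): no
  'bat' (len=3): no
  'tag' (len=3): no
  'bed' (len=3): no
  'cot' (len=3): MATCH
Matching words: ['cot']
Total: 1

1


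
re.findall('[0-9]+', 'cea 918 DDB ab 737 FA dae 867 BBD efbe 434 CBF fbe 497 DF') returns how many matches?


Pattern '[0-9]+' finds one or more digits.
Text: 'cea 918 DDB ab 737 FA dae 867 BBD efbe 434 CBF fbe 497 DF'
Scanning for matches:
  Match 1: '918'
  Match 2: '737'
  Match 3: '867'
  Match 4: '434'
  Match 5: '497'
Total matches: 5

5


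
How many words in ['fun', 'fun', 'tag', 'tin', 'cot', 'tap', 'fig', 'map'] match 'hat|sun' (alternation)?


Alternation 'hat|sun' matches either 'hat' or 'sun'.
Checking each word:
  'fun' -> no
  'fun' -> no
  'tag' -> no
  'tin' -> no
  'cot' -> no
  'tap' -> no
  'fig' -> no
  'map' -> no
Matches: []
Count: 0

0


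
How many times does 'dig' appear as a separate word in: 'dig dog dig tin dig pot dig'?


Scanning each word for exact match 'dig':
  Word 1: 'dig' -> MATCH
  Word 2: 'dog' -> no
  Word 3: 'dig' -> MATCH
  Word 4: 'tin' -> no
  Word 5: 'dig' -> MATCH
  Word 6: 'pot' -> no
  Word 7: 'dig' -> MATCH
Total matches: 4

4


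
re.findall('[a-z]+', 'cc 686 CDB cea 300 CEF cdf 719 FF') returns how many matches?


Pattern '[a-z]+' finds one or more lowercase letters.
Text: 'cc 686 CDB cea 300 CEF cdf 719 FF'
Scanning for matches:
  Match 1: 'cc'
  Match 2: 'cea'
  Match 3: 'cdf'
Total matches: 3

3


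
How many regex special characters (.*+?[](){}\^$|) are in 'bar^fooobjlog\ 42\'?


Regex special characters are: . * + ? [ ] ( ) { } \ ^ $ |
Scanning 'bar^fooobjlog\ 42\':
  pos 3: '^' -> SPECIAL
  pos 13: '\' -> SPECIAL
  pos 17: '\' -> SPECIAL
Special chars found: ['^', '\\', '\\']
Total: 3

3


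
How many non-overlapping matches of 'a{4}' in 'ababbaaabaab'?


Pattern 'a{4}' matches exactly 4 consecutive a's (greedy, non-overlapping).
String: 'ababbaaabaab'
Scanning for runs of a's:
  Run at pos 0: 'a' (length 1) -> 0 match(es)
  Run at pos 2: 'a' (length 1) -> 0 match(es)
  Run at pos 5: 'aaa' (length 3) -> 0 match(es)
  Run at pos 9: 'aa' (length 2) -> 0 match(es)
Matches found: []
Total: 0

0


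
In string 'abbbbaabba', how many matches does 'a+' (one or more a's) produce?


Pattern 'a+' matches one or more consecutive a's.
String: 'abbbbaabba'
Scanning for runs of a:
  Match 1: 'a' (length 1)
  Match 2: 'aa' (length 2)
  Match 3: 'a' (length 1)
Total matches: 3

3


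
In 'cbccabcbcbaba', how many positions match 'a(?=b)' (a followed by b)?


Lookahead 'a(?=b)' matches 'a' only when followed by 'b'.
String: 'cbccabcbcbaba'
Checking each position where char is 'a':
  pos 4: 'a' -> MATCH (next='b')
  pos 10: 'a' -> MATCH (next='b')
Matching positions: [4, 10]
Count: 2

2


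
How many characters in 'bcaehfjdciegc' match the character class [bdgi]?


Character class [bdgi] matches any of: {b, d, g, i}
Scanning string 'bcaehfjdciegc' character by character:
  pos 0: 'b' -> MATCH
  pos 1: 'c' -> no
  pos 2: 'a' -> no
  pos 3: 'e' -> no
  pos 4: 'h' -> no
  pos 5: 'f' -> no
  pos 6: 'j' -> no
  pos 7: 'd' -> MATCH
  pos 8: 'c' -> no
  pos 9: 'i' -> MATCH
  pos 10: 'e' -> no
  pos 11: 'g' -> MATCH
  pos 12: 'c' -> no
Total matches: 4

4


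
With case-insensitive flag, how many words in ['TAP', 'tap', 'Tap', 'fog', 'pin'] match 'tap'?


Case-insensitive matching: compare each word's lowercase form to 'tap'.
  'TAP' -> lower='tap' -> MATCH
  'tap' -> lower='tap' -> MATCH
  'Tap' -> lower='tap' -> MATCH
  'fog' -> lower='fog' -> no
  'pin' -> lower='pin' -> no
Matches: ['TAP', 'tap', 'Tap']
Count: 3

3


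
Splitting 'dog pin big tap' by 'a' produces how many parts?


Splitting by 'a' breaks the string at each occurrence of the separator.
Text: 'dog pin big tap'
Parts after split:
  Part 1: 'dog pin big t'
  Part 2: 'p'
Total parts: 2

2


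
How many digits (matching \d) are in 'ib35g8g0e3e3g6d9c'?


\d matches any digit 0-9.
Scanning 'ib35g8g0e3e3g6d9c':
  pos 2: '3' -> DIGIT
  pos 3: '5' -> DIGIT
  pos 5: '8' -> DIGIT
  pos 7: '0' -> DIGIT
  pos 9: '3' -> DIGIT
  pos 11: '3' -> DIGIT
  pos 13: '6' -> DIGIT
  pos 15: '9' -> DIGIT
Digits found: ['3', '5', '8', '0', '3', '3', '6', '9']
Total: 8

8


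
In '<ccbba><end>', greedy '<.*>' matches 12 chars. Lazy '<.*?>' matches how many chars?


Greedy '<.*>' tries to match as MUCH as possible.
Lazy '<.*?>' tries to match as LITTLE as possible.

String: '<ccbba><end>'
Greedy '<.*>' starts at first '<' and extends to the LAST '>': '<ccbba><end>' (12 chars)
Lazy '<.*?>' starts at first '<' and stops at the FIRST '>': '<ccbba>' (7 chars)

7


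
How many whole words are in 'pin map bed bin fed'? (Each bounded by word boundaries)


Word boundaries (\b) mark the start/end of each word.
Text: 'pin map bed bin fed'
Splitting by whitespace:
  Word 1: 'pin'
  Word 2: 'map'
  Word 3: 'bed'
  Word 4: 'bin'
  Word 5: 'fed'
Total whole words: 5

5


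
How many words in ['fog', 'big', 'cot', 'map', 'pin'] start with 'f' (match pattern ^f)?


Pattern ^f anchors to start of word. Check which words begin with 'f':
  'fog' -> MATCH (starts with 'f')
  'big' -> no
  'cot' -> no
  'map' -> no
  'pin' -> no
Matching words: ['fog']
Count: 1

1


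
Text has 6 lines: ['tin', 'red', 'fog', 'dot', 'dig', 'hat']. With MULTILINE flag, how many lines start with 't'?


With MULTILINE flag, ^ matches the start of each line.
Lines: ['tin', 'red', 'fog', 'dot', 'dig', 'hat']
Checking which lines start with 't':
  Line 1: 'tin' -> MATCH
  Line 2: 'red' -> no
  Line 3: 'fog' -> no
  Line 4: 'dot' -> no
  Line 5: 'dig' -> no
  Line 6: 'hat' -> no
Matching lines: ['tin']
Count: 1

1


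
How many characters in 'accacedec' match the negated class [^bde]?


Negated class [^bde] matches any char NOT in {b, d, e}
Scanning 'accacedec':
  pos 0: 'a' -> MATCH
  pos 1: 'c' -> MATCH
  pos 2: 'c' -> MATCH
  pos 3: 'a' -> MATCH
  pos 4: 'c' -> MATCH
  pos 5: 'e' -> no (excluded)
  pos 6: 'd' -> no (excluded)
  pos 7: 'e' -> no (excluded)
  pos 8: 'c' -> MATCH
Total matches: 6

6


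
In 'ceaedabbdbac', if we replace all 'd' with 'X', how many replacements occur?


re.sub('d', 'X', text) replaces every occurrence of 'd' with 'X'.
Text: 'ceaedabbdbac'
Scanning for 'd':
  pos 4: 'd' -> replacement #1
  pos 8: 'd' -> replacement #2
Total replacements: 2

2


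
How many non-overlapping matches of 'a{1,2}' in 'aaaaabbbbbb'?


Pattern 'a{1,2}' matches between 1 and 2 consecutive a's (greedy).
String: 'aaaaabbbbbb'
Finding runs of a's and applying greedy matching:
  Run at pos 0: 'aaaaa' (length 5)
Matches: ['aa', 'aa', 'a']
Count: 3

3


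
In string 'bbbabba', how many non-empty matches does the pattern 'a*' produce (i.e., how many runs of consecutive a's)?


Pattern 'a*' matches zero or more a's. We want non-empty runs of consecutive a's.
String: 'bbbabba'
Walking through the string to find runs of a's:
  Run 1: positions 3-3 -> 'a'
  Run 2: positions 6-6 -> 'a'
Non-empty runs found: ['a', 'a']
Count: 2

2


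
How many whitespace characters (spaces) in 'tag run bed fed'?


\s matches whitespace characters (spaces, tabs, etc.).
Text: 'tag run bed fed'
This text has 4 words separated by spaces.
Number of spaces = number of words - 1 = 4 - 1 = 3

3


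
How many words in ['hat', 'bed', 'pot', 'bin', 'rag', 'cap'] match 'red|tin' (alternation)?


Alternation 'red|tin' matches either 'red' or 'tin'.
Checking each word:
  'hat' -> no
  'bed' -> no
  'pot' -> no
  'bin' -> no
  'rag' -> no
  'cap' -> no
Matches: []
Count: 0

0


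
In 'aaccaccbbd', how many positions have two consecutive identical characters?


Looking for consecutive identical characters in 'aaccaccbbd':
  pos 0-1: 'a' vs 'a' -> MATCH ('aa')
  pos 1-2: 'a' vs 'c' -> different
  pos 2-3: 'c' vs 'c' -> MATCH ('cc')
  pos 3-4: 'c' vs 'a' -> different
  pos 4-5: 'a' vs 'c' -> different
  pos 5-6: 'c' vs 'c' -> MATCH ('cc')
  pos 6-7: 'c' vs 'b' -> different
  pos 7-8: 'b' vs 'b' -> MATCH ('bb')
  pos 8-9: 'b' vs 'd' -> different
Consecutive identical pairs: ['aa', 'cc', 'cc', 'bb']
Count: 4

4


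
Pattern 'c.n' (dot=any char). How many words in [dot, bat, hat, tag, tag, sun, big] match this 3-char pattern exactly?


Pattern 'c.n' means: starts with 'c', any single char, ends with 'n'.
Checking each word (must be exactly 3 chars):
  'dot' (len=3): no
  'bat' (len=3): no
  'hat' (len=3): no
  'tag' (len=3): no
  'tag' (len=3): no
  'sun' (len=3): no
  'big' (len=3): no
Matching words: []
Total: 0

0


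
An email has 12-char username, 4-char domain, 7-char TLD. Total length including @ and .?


An email address has format: username@domain.tld
Username length: 12
'@' character: 1
Domain length: 4
'.' character: 1
TLD length: 7
Total = 12 + 1 + 4 + 1 + 7 = 25

25


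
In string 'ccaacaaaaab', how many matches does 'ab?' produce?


Pattern 'ab?' matches 'a' optionally followed by 'b'.
String: 'ccaacaaaaab'
Scanning left to right for 'a' then checking next char:
  Match 1: 'a' (a not followed by b)
  Match 2: 'a' (a not followed by b)
  Match 3: 'a' (a not followed by b)
  Match 4: 'a' (a not followed by b)
  Match 5: 'a' (a not followed by b)
  Match 6: 'a' (a not followed by b)
  Match 7: 'ab' (a followed by b)
Total matches: 7

7


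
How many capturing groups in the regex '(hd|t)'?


To count capturing groups, count each '(' that starts a group.
Pattern: '(hd|t)'
Walking through the pattern:
  Position 0: '(' -> group #1
Total capturing groups: 1

1


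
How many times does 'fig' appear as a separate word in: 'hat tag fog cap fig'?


Scanning each word for exact match 'fig':
  Word 1: 'hat' -> no
  Word 2: 'tag' -> no
  Word 3: 'fog' -> no
  Word 4: 'cap' -> no
  Word 5: 'fig' -> MATCH
Total matches: 1

1


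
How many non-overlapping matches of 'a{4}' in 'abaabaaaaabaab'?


Pattern 'a{4}' matches exactly 4 consecutive a's (greedy, non-overlapping).
String: 'abaabaaaaabaab'
Scanning for runs of a's:
  Run at pos 0: 'a' (length 1) -> 0 match(es)
  Run at pos 2: 'aa' (length 2) -> 0 match(es)
  Run at pos 5: 'aaaaa' (length 5) -> 1 match(es)
  Run at pos 11: 'aa' (length 2) -> 0 match(es)
Matches found: ['aaaa']
Total: 1

1


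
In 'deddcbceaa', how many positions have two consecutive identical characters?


Looking for consecutive identical characters in 'deddcbceaa':
  pos 0-1: 'd' vs 'e' -> different
  pos 1-2: 'e' vs 'd' -> different
  pos 2-3: 'd' vs 'd' -> MATCH ('dd')
  pos 3-4: 'd' vs 'c' -> different
  pos 4-5: 'c' vs 'b' -> different
  pos 5-6: 'b' vs 'c' -> different
  pos 6-7: 'c' vs 'e' -> different
  pos 7-8: 'e' vs 'a' -> different
  pos 8-9: 'a' vs 'a' -> MATCH ('aa')
Consecutive identical pairs: ['dd', 'aa']
Count: 2

2
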